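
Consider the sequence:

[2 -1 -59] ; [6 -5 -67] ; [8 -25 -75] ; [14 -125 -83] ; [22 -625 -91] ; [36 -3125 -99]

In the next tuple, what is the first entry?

First entry: each term is the sum of the two before it, so 2, 6, 8, 14, 22, 36 → 58.

58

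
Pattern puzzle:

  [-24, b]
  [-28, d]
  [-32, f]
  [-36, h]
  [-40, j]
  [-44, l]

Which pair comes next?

[-48, n]

First value — −4 each step: -24, -28, -32, -36, -40, -44 → -48.
For the letter, letters move forward 2 places in the alphabet: b, d, f, h, j, l → n.
Putting it together: [-48, n].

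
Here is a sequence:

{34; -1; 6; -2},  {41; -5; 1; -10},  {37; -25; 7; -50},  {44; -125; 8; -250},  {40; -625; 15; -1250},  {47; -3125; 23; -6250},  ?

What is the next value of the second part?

Second part goes -1, -5, -25, -125, -625, -3125 → -15625 (×5 each step).

-15625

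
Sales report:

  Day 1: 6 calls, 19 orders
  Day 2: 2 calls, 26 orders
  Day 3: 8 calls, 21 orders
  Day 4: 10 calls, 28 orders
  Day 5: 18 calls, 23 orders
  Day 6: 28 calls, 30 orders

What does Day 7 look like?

For the calls, each term is the sum of the two before it: 6, 2, 8, 10, 18, 28 → 46.
For the orders, alternating steps +7, −5, +7, −5, …: 19, 26, 21, 28, 23, 30 → 25.
Combining the parts gives 46 calls, 25 orders.

46 calls, 25 orders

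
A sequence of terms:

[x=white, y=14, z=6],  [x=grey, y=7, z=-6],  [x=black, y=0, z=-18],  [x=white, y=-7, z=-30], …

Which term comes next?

[x=grey, y=-14, z=-42]

X: white, grey, black, white → grey (repeats white → grey → black).
For the y, −7 each step: 14, 7, 0, -7 → -14.
Z: 6, -6, -18, -30 → -42 (−12 each step).
Combining the parts gives [x=grey, y=-14, z=-42].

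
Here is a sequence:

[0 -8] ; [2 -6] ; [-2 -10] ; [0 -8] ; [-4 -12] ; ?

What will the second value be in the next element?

First value: alternating steps +2, −4, +2, −4, …; 0, 2, -2, 0, -4 → -2.
Second value: always 8 less than the first value, so -8, -6, -10, -8, -12 → -10.

-10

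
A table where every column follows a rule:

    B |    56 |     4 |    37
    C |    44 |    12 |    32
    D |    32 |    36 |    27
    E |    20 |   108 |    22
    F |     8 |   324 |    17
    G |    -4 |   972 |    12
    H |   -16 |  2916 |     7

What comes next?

I  -28  8748  2

Letter goes B, C, D, E, F, G, H → I (letters move forward 1 place in the alphabet).
Second component: −12 each step; 56, 44, 32, 20, 8, -4, -16 → -28.
Third component — ×3 each step: 4, 12, 36, 108, 324, 972, 2916 → 8748.
For the fourth component, −5 each step: 37, 32, 27, 22, 17, 12, 7 → 2.
So the next line is I  -28  8748  2.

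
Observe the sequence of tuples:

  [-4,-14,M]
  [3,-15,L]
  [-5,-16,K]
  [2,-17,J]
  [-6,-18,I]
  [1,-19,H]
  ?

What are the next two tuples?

[-7,-20,G], [0,-21,F]

First slot: alternating steps +7, −8, +7, −8, …, so -4, 3, -5, 2, -6, 1 → -7 → 0.
Second slot — −1 each step: -14, -15, -16, -17, -18, -19 → -20 → -21.
Letter: M, L, K, J, I, H → G → F (letters move back 1 place in the alphabet).
Putting the parts together: [-7,-20,G] and then [0,-21,F].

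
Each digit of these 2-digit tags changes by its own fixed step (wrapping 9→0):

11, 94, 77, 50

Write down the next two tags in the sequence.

33, 16

First digit: −2 each step, mod 10; 1, 9, 7, 5 → 3 → 1.
Second digit: +3 each step, mod 10; 1, 4, 7, 0 → 3 → 6.
So the next two tags are 33 and 16.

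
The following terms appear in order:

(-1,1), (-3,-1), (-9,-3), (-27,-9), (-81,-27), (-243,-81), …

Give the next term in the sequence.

(-729,-243)

First value: ×3 each step; -1, -3, -9, -27, -81, -243 → -729.
Second value — always the previous value of the first value: 1, -1, -3, -9, -27, -81 → -243.
Putting it together: (-729,-243).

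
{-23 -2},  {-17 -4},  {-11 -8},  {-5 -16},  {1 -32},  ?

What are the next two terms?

{7 -64}, {13 -128}

For the first value, +6 each step: -23, -17, -11, -5, 1 → 7 → 13.
Second value: -2, -4, -8, -16, -32 → -64 → -128 (×2 each step).
Putting the parts together: {7 -64} and then {13 -128}.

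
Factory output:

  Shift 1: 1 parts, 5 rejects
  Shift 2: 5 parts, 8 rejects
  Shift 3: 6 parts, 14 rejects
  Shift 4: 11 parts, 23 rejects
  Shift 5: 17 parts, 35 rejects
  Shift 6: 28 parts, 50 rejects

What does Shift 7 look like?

Parts: 1, 5, 6, 11, 17, 28 → 45 (each term is the sum of the two before it).
Rejects — differences are 3, 6, 9, … (increasing by 3 each time): 5, 8, 14, 23, 35, 50 → 68.
Putting it together: 45 parts, 68 rejects.

45 parts, 68 rejects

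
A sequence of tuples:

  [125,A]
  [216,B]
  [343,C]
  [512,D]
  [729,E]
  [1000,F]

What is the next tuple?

First part: 125, 216, 343, 512, 729, 1000 → 1331 (perfect cubes: 5³, 6³, 7³, …).
For the letter, letters move forward 1 place in the alphabet: A, B, C, D, E, F → G.
Putting it together: [1331,G].

[1331,G]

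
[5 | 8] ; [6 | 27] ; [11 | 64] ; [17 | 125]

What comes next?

[28 | 216]

For the first part, each term is the sum of the two before it: 5, 6, 11, 17 → 28.
Second part: perfect cubes: 2³, 3³, 4³, …, so 8, 27, 64, 125 → 216.
Combining the parts gives [28 | 216].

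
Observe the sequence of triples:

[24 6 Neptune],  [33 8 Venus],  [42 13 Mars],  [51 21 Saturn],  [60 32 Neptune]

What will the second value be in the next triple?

46

First value: 24, 33, 42, 51, 60 → 69 (+9 each step).
Second value: differences are 2, 5, 8, … (increasing by 3 each time), so 6, 8, 13, 21, 32 → 46.
Planet — repeats Neptune → Venus → Mars → Saturn: Neptune, Venus, Mars, Saturn, Neptune → Venus.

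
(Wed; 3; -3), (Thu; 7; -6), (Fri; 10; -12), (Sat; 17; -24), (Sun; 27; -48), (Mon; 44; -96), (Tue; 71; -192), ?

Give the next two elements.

Day: runs through the weekdays Mon→Sun; Wed, Thu, Fri, Sat, Sun, Mon, Tue → Wed → Thu.
For the second coordinate, each term is the sum of the two before it: 3, 7, 10, 17, 27, 44, 71 → 115 → 186.
Third coordinate — ×2 each step: -3, -6, -12, -24, -48, -96, -192 → -384 → -768.
So the next two elements are (Wed; 115; -384) and (Thu; 186; -768).

(Wed; 115; -384), (Thu; 186; -768)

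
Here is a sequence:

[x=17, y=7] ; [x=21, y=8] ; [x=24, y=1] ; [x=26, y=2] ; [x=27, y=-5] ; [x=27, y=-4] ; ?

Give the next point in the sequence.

[x=26, y=-11]

X: differences are 4, 3, 2, … (decreasing by 1 each time); 17, 21, 24, 26, 27, 27 → 26.
Y: alternating steps +1, −7, +1, −7, …, so 7, 8, 1, 2, -5, -4 → -11.
Putting it together: [x=26, y=-11].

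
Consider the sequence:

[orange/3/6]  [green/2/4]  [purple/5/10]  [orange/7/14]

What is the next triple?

Colour goes orange, green, purple, orange → green (repeats orange → green → purple).
Second part goes 3, 2, 5, 7 → 12 (each term is the sum of the two before it).
Third part: always 2 × the second part; 6, 4, 10, 14 → 24.
Combining the parts gives [green/12/24].

[green/12/24]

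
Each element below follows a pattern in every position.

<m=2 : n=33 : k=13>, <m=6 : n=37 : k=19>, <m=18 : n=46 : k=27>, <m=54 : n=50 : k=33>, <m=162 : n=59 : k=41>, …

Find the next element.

M: ×3 each step, so 2, 6, 18, 54, 162 → 486.
N goes 33, 37, 46, 50, 59 → 63 (alternating steps +4, +9, +4, +9, …).
K: 13, 19, 27, 33, 41 → 47 (alternating steps +6, +8, +6, +8, …).
Putting it together: <m=486 : n=63 : k=47>.

<m=486 : n=63 : k=47>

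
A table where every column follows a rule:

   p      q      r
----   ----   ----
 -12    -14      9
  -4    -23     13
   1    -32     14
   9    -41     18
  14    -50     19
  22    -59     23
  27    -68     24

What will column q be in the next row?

-77

Column q goes -14, -23, -32, -41, -50, -59, -68 → -77 (−9 each step).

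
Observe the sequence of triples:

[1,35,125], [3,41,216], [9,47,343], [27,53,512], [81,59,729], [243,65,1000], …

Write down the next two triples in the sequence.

First value: 1, 3, 9, 27, 81, 243 → 729 → 2187 (×3 each step).
Second value: +6 each step, so 35, 41, 47, 53, 59, 65 → 71 → 77.
Third value: 125, 216, 343, 512, 729, 1000 → 1331 → 1728 (perfect cubes: 5³, 6³, 7³, …).
Putting the parts together: [729,71,1331] and then [2187,77,1728].

[729,71,1331], [2187,77,1728]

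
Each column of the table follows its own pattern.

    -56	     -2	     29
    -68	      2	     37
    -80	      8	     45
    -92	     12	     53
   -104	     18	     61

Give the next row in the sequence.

First component: -56, -68, -80, -92, -104 → -116 (−12 each step).
For the second component, alternating steps +4, +6, +4, +6, …: -2, 2, 8, 12, 18 → 22.
Third component goes 29, 37, 45, 53, 61 → 69 (+8 each step).
Combining the parts gives -116  22  69.

-116  22  69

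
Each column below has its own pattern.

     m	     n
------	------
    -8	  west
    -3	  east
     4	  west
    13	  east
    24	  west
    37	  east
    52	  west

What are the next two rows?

For the column m, differences are 5, 7, 9, … (increasing by 2 each time): -8, -3, 4, 13, 24, 37, 52 → 69 → 88.
For the column n, alternates west ↔ east: west, east, west, east, west, east, west → east → west.
So the next two rows are 69  east and 88  west.

69  east; 88  west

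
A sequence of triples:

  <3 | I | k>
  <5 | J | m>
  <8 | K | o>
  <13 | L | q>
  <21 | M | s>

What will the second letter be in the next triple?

Second letter — letters move forward 2 places in the alphabet: k, m, o, q, s → u.

u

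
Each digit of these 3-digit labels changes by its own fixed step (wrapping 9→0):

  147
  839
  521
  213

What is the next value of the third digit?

Third digit: 7, 9, 1, 3 → 5 (+2 each step, mod 10).

5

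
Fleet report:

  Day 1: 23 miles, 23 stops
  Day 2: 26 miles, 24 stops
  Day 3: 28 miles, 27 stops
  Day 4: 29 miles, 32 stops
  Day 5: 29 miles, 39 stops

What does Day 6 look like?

For the miles, differences are 3, 2, 1, … (decreasing by 1 each time): 23, 26, 28, 29, 29 → 28.
For the stops, differences are 1, 3, 5, … (increasing by 2 each time): 23, 24, 27, 32, 39 → 48.
Putting it together: 28 miles, 48 stops.

28 miles, 48 stops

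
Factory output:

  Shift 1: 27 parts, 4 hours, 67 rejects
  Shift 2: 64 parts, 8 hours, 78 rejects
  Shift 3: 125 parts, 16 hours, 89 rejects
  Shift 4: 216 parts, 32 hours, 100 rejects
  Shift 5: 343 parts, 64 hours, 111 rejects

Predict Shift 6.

512 parts, 128 hours, 122 rejects

Parts — perfect cubes: 3³, 4³, 5³, …: 27, 64, 125, 216, 343 → 512.
For the hours, ×2 each step: 4, 8, 16, 32, 64 → 128.
Rejects: +11 each step, so 67, 78, 89, 100, 111 → 122.
Combining the parts gives 512 parts, 128 hours, 122 rejects.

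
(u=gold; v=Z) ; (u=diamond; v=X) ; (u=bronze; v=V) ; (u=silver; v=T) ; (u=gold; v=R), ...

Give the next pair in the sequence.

For the u, repeats gold → diamond → bronze → silver: gold, diamond, bronze, silver, gold → diamond.
V goes Z, X, V, T, R → P (letters move back 2 places in the alphabet).
Combining the parts gives (u=diamond; v=P).

(u=diamond; v=P)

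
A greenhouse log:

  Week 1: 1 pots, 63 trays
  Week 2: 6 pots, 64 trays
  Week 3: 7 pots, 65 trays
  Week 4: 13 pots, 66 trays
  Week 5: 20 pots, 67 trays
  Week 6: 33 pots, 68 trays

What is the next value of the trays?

For the pots, each term is the sum of the two before it: 1, 6, 7, 13, 20, 33 → 53.
Trays: +1 each step, so 63, 64, 65, 66, 67, 68 → 69.

69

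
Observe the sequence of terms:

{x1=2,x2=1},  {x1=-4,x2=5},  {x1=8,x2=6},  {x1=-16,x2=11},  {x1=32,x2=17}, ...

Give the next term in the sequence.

X1: ×(-2) each step, so 2, -4, 8, -16, 32 → -64.
X2: each term is the sum of the two before it, so 1, 5, 6, 11, 17 → 28.
Putting it together: {x1=-64,x2=28}.

{x1=-64,x2=28}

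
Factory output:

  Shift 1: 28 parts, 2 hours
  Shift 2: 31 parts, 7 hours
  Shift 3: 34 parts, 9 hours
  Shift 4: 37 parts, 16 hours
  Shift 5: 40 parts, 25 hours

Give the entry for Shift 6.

43 parts, 41 hours

Parts: 28, 31, 34, 37, 40 → 43 (+3 each step).
Hours: each term is the sum of the two before it, so 2, 7, 9, 16, 25 → 41.
So the next record is 43 parts, 41 hours.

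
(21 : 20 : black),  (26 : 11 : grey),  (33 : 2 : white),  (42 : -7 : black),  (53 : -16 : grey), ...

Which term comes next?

First slot: differences are 5, 7, 9, … (increasing by 2 each time), so 21, 26, 33, 42, 53 → 66.
Second slot: 20, 11, 2, -7, -16 → -25 (−9 each step).
Shade: repeats black → grey → white; black, grey, white, black, grey → white.
Combining the parts gives (66 : -25 : white).

(66 : -25 : white)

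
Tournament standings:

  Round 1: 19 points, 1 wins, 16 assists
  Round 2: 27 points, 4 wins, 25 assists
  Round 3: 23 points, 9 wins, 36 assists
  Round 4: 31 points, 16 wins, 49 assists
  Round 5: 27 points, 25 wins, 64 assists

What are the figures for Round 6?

Points goes 19, 27, 23, 31, 27 → 35 (alternating steps +8, −4, +8, −4, …).
Wins: 1, 4, 9, 16, 25 → 36 (perfect squares: 1², 2², 3², …).
Assists: perfect squares: 4², 5², 6², …; 16, 25, 36, 49, 64 → 81.
So the next record is 35 points, 36 wins, 81 assists.

35 points, 36 wins, 81 assists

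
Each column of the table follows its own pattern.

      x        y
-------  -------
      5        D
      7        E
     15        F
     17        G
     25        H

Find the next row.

27  I

For the column x, alternating steps +2, +8, +2, +8, …: 5, 7, 15, 17, 25 → 27.
Column y: letters move forward 1 place in the alphabet; D, E, F, G, H → I.
So the next row is 27  I.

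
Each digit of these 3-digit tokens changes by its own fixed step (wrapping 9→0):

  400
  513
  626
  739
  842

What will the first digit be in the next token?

9

First digit: +1 each step, mod 10, so 4, 5, 6, 7, 8 → 9.
For the second digit, +1 each step, mod 10: 0, 1, 2, 3, 4 → 5.
Third digit: +3 each step, mod 10, so 0, 3, 6, 9, 2 → 5.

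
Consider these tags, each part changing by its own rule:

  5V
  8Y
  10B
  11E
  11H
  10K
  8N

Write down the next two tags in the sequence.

First component: differences are 3, 2, 1, … (decreasing by 1 each time), so 5, 8, 10, 11, 11, 10, 8 → 5 → 1.
Letter: letters move forward 3 places in the alphabet, wrapping Z→A; V, Y, B, E, H, K, N → Q → T.
Putting the parts together: 5Q and then 1T.

5Q, 1T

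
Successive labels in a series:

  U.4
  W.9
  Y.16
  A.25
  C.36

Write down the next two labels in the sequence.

Letter — letters move forward 2 places in the alphabet, wrapping Z→A: U, W, Y, A, C → E → G.
Second component — perfect squares: 2², 3², 4², …: 4, 9, 16, 25, 36 → 49 → 64.
Putting the parts together: E.49 and then G.64.

E.49 then G.64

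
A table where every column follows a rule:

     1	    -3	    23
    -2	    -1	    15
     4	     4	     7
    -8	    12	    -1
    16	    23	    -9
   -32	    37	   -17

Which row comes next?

64  54  -25

First component: ×(-2) each step; 1, -2, 4, -8, 16, -32 → 64.
For the second component, differences are 2, 5, 8, … (increasing by 3 each time): -3, -1, 4, 12, 23, 37 → 54.
For the third component, −8 each step: 23, 15, 7, -1, -9, -17 → -25.
Putting it together: 64  54  -25.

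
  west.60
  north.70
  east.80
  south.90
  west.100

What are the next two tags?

For the direction, repeats west → north → east → south: west, north, east, south, west → north → east.
Second component: 60, 70, 80, 90, 100 → 110 → 120 (+10 each step).
So the next two tags are north.110 and east.120.

north.110, east.120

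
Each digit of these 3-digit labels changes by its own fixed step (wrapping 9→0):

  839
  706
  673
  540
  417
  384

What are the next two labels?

First digit: −1 each step, mod 10; 8, 7, 6, 5, 4, 3 → 2 → 1.
Second digit: −3 each step, mod 10, so 3, 0, 7, 4, 1, 8 → 5 → 2.
Third digit: 9, 6, 3, 0, 7, 4 → 1 → 8 (−3 each step, mod 10).
Putting the parts together: 251 and then 128.

251 then 128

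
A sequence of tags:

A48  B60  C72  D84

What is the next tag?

E96

Letter: letters move forward 1 place in the alphabet; A, B, C, D → E.
Second component goes 48, 60, 72, 84 → 96 (+12 each step).
Putting it together: E96.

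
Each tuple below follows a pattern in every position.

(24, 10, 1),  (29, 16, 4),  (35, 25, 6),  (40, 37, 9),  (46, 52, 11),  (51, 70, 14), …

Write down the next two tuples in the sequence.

(57, 91, 16), (62, 115, 19)

First part: alternating steps +5, +6, +5, +6, …; 24, 29, 35, 40, 46, 51 → 57 → 62.
Second part: 10, 16, 25, 37, 52, 70 → 91 → 115 (differences are 6, 9, 12, … (increasing by 3 each time)).
Third part — alternating steps +3, +2, +3, +2, …: 1, 4, 6, 9, 11, 14 → 16 → 19.
So the next two tuples are (57, 91, 16) and (62, 115, 19).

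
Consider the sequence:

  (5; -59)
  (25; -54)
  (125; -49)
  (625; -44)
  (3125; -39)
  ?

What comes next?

(15625; -34)

First value — ×5 each step: 5, 25, 125, 625, 3125 → 15625.
Second value goes -59, -54, -49, -44, -39 → -34 (+5 each step).
Combining the parts gives (15625; -34).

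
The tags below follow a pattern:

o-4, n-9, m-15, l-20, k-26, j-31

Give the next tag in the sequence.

i-37

Letter goes o, n, m, l, k, j → i (letters move back 1 place in the alphabet).
Second component — alternating steps +5, +6, +5, +6, …: 4, 9, 15, 20, 26, 31 → 37.
Putting it together: i-37.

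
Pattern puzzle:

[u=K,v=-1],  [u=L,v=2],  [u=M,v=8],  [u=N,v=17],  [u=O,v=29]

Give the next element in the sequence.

[u=P,v=44]

U: letters move forward 1 place in the alphabet; K, L, M, N, O → P.
For the v, differences are 3, 6, 9, … (increasing by 3 each time): -1, 2, 8, 17, 29 → 44.
Putting it together: [u=P,v=44].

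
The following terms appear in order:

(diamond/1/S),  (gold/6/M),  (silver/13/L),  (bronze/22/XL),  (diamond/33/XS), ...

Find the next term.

For the rank, repeats diamond → gold → silver → bronze: diamond, gold, silver, bronze, diamond → gold.
Second coordinate — differences are 5, 7, 9, … (increasing by 2 each time): 1, 6, 13, 22, 33 → 46.
Size goes S, M, L, XL, XS → S (runs through clothing sizes XS→XL).
Combining the parts gives (gold/46/S).

(gold/46/S)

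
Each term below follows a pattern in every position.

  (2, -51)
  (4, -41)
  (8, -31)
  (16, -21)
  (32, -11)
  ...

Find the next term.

First entry: ×2 each step; 2, 4, 8, 16, 32 → 64.
For the second entry, +10 each step: -51, -41, -31, -21, -11 → -1.
So the next term is (64, -1).

(64, -1)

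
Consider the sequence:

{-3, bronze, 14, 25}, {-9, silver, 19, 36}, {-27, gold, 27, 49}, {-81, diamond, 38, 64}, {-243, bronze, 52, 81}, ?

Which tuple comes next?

First entry: ×3 each step, so -3, -9, -27, -81, -243 → -729.
For the rank, repeats bronze → silver → gold → diamond: bronze, silver, gold, diamond, bronze → silver.
Third entry: 14, 19, 27, 38, 52 → 69 (differences are 5, 8, 11, … (increasing by 3 each time)).
Fourth entry: perfect squares: 5², 6², 7², …; 25, 36, 49, 64, 81 → 100.
Putting it together: {-729, silver, 69, 100}.

{-729, silver, 69, 100}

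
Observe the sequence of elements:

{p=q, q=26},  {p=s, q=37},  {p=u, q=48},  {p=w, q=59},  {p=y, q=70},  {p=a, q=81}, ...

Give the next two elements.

{p=c, q=92}, {p=e, q=103}

For the p, letters move forward 2 places in the alphabet, wrapping Z→A: q, s, u, w, y, a → c → e.
Q: +11 each step; 26, 37, 48, 59, 70, 81 → 92 → 103.
So the next two elements are {p=c, q=92} and {p=e, q=103}.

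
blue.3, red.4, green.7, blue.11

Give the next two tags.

red.18, green.29

Colour: blue, red, green, blue → red → green (repeats blue → red → green).
Second component: each term is the sum of the two before it, so 3, 4, 7, 11 → 18 → 29.
So the next two tags are red.18 and green.29.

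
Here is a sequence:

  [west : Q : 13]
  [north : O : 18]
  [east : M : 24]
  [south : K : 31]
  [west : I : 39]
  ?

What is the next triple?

[north : G : 48]

For the direction, repeats west → north → east → south: west, north, east, south, west → north.
For the letter, letters move back 2 places in the alphabet: Q, O, M, K, I → G.
Third part — differences are 5, 6, 7, … (increasing by 1 each time): 13, 18, 24, 31, 39 → 48.
Putting it together: [north : G : 48].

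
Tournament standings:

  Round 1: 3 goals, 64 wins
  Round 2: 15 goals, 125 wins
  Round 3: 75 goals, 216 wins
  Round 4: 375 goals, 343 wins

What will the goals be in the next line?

For the goals, ×5 each step: 3, 15, 75, 375 → 1875.

1875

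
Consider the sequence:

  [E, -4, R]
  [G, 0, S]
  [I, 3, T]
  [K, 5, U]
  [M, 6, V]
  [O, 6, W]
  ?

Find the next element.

[Q, 5, X]

First letter — letters move forward 2 places in the alphabet: E, G, I, K, M, O → Q.
Second slot — differences are 4, 3, 2, … (decreasing by 1 each time): -4, 0, 3, 5, 6, 6 → 5.
Second letter: letters move forward 1 place in the alphabet, so R, S, T, U, V, W → X.
Putting it together: [Q, 5, X].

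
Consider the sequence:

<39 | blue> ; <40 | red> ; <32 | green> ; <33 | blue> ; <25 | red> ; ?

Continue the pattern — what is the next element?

<26 | green>

First entry: 39, 40, 32, 33, 25 → 26 (alternating steps +1, −8, +1, −8, …).
Colour: blue, red, green, blue, red → green (repeats blue → red → green).
Combining the parts gives <26 | green>.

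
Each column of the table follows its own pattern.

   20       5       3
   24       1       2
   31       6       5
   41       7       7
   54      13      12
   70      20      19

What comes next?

First component: 20, 24, 31, 41, 54, 70 → 89 (differences are 4, 7, 10, … (increasing by 3 each time)).
Second component goes 5, 1, 6, 7, 13, 20 → 33 (each term is the sum of the two before it).
For the third component, each term is the sum of the two before it: 3, 2, 5, 7, 12, 19 → 31.
Combining the parts gives 89  33  31.

89  33  31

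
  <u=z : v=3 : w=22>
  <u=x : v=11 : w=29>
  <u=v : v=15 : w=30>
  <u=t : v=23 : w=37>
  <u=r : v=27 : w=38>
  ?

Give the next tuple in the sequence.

<u=p : v=35 : w=45>

U: z, x, v, t, r → p (letters move back 2 places in the alphabet).
V: 3, 11, 15, 23, 27 → 35 (alternating steps +8, +4, +8, +4, …).
W: alternating steps +7, +1, +7, +1, …, so 22, 29, 30, 37, 38 → 45.
So the next tuple is <u=p : v=35 : w=45>.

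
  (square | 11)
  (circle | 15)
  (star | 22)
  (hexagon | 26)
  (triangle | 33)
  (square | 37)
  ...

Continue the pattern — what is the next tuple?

Shape: repeats square → circle → star → hexagon → triangle, so square, circle, star, hexagon, triangle, square → circle.
Second entry: 11, 15, 22, 26, 33, 37 → 44 (alternating steps +4, +7, +4, +7, …).
Combining the parts gives (circle | 44).

(circle | 44)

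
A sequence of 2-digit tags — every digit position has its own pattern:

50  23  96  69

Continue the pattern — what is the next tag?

First digit — −3 each step, mod 10: 5, 2, 9, 6 → 3.
Second digit — +3 each step, mod 10: 0, 3, 6, 9 → 2.
Putting it together: 32.

32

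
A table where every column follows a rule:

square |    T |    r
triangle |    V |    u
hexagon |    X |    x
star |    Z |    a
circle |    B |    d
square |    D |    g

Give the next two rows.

For the shape, repeats square → triangle → hexagon → star → circle: square, triangle, hexagon, star, circle, square → triangle → hexagon.
First letter goes T, V, X, Z, B, D → F → H (letters move forward 2 places in the alphabet, wrapping Z→A).
For the second letter, letters move forward 3 places in the alphabet, wrapping Z→A: r, u, x, a, d, g → j → m.
Putting the parts together: triangle  F  j and then hexagon  H  m.

triangle  F  j; hexagon  H  m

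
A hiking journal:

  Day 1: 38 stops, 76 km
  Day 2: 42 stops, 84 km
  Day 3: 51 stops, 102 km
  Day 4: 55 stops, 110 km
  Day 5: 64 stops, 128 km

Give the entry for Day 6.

68 stops, 136 km

For the stops, alternating steps +4, +9, +4, +9, …: 38, 42, 51, 55, 64 → 68.
Km goes 76, 84, 102, 110, 128 → 136 (always 2 × the stops).
Putting it together: 68 stops, 136 km.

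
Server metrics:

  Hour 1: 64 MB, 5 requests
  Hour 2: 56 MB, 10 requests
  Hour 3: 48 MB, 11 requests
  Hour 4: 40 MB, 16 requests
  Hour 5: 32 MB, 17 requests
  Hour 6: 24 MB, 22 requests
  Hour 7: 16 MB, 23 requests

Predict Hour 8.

MB goes 64, 56, 48, 40, 32, 24, 16 → 8 (−8 each step).
Requests: 5, 10, 11, 16, 17, 22, 23 → 28 (alternating steps +5, +1, +5, +1, …).
Putting it together: 8 MB, 28 requests.

8 MB, 28 requests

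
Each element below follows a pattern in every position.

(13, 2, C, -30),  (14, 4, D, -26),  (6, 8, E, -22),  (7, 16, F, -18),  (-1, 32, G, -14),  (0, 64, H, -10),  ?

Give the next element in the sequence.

(-8, 128, I, -6)

First component: alternating steps +1, −8, +1, −8, …; 13, 14, 6, 7, -1, 0 → -8.
Second component — ×2 each step: 2, 4, 8, 16, 32, 64 → 128.
Letter: letters move forward 1 place in the alphabet, so C, D, E, F, G, H → I.
Fourth component: -30, -26, -22, -18, -14, -10 → -6 (+4 each step).
Combining the parts gives (-8, 128, I, -6).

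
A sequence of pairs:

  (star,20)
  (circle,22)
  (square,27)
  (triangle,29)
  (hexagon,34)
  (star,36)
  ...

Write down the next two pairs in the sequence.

(circle,41), (square,43)

Shape — repeats star → circle → square → triangle → hexagon: star, circle, square, triangle, hexagon, star → circle → square.
Second slot: 20, 22, 27, 29, 34, 36 → 41 → 43 (alternating steps +2, +5, +2, +5, …).
Putting the parts together: (circle,41) and then (square,43).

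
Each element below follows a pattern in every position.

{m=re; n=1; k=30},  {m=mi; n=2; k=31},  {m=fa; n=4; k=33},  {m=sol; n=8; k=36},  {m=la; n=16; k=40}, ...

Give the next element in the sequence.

M goes re, mi, fa, sol, la → ti (runs through the solfège scale do→ti).
N: 1, 2, 4, 8, 16 → 32 (×2 each step).
For the k, differences are 1, 2, 3, … (increasing by 1 each time): 30, 31, 33, 36, 40 → 45.
So the next element is {m=ti; n=32; k=45}.

{m=ti; n=32; k=45}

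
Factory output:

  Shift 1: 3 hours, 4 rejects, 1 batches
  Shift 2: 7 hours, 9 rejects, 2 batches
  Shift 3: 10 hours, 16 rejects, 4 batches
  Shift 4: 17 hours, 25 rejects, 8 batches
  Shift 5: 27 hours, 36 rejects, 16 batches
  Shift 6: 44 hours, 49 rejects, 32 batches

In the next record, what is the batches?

Batches — ×2 each step: 1, 2, 4, 8, 16, 32 → 64.

64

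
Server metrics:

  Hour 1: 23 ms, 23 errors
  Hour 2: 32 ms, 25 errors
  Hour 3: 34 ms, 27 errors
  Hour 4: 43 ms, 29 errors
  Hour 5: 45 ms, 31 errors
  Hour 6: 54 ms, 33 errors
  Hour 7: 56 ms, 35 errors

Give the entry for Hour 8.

Ms goes 23, 32, 34, 43, 45, 54, 56 → 65 (alternating steps +9, +2, +9, +2, …).
Errors: +2 each step, so 23, 25, 27, 29, 31, 33, 35 → 37.
So the next record is 65 ms, 37 errors.

65 ms, 37 errors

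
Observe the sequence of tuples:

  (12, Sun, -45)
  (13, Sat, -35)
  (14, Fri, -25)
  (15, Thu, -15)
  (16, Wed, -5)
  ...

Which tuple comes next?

First coordinate: +1 each step, so 12, 13, 14, 15, 16 → 17.
Day — runs backward through the weekdays Mon→Sun: Sun, Sat, Fri, Thu, Wed → Tue.
Third coordinate — +10 each step: -45, -35, -25, -15, -5 → 5.
So the next tuple is (17, Tue, 5).

(17, Tue, 5)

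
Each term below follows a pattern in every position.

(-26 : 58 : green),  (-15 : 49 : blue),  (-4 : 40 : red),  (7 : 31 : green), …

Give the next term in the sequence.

First part: +11 each step, so -26, -15, -4, 7 → 18.
Second part: −9 each step, so 58, 49, 40, 31 → 22.
Colour: repeats green → blue → red; green, blue, red, green → blue.
Putting it together: (18 : 22 : blue).

(18 : 22 : blue)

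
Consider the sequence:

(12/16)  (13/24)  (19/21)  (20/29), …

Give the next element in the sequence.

(26/26)

First part: alternating steps +1, +6, +1, +6, …, so 12, 13, 19, 20 → 26.
Second part: alternating steps +8, −3, +8, −3, …; 16, 24, 21, 29 → 26.
So the next element is (26/26).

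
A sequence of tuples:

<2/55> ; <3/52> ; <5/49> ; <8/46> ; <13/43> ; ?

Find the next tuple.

First slot goes 2, 3, 5, 8, 13 → 21 (each term is the sum of the two before it).
Second slot: −3 each step; 55, 52, 49, 46, 43 → 40.
Putting it together: <21/40>.

<21/40>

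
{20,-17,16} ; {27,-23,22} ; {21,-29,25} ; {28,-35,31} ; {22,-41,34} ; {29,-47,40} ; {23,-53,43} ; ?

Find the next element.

First component: alternating steps +7, −6, +7, −6, …, so 20, 27, 21, 28, 22, 29, 23 → 30.
Second component — −6 each step: -17, -23, -29, -35, -41, -47, -53 → -59.
For the third component, alternating steps +6, +3, +6, +3, …: 16, 22, 25, 31, 34, 40, 43 → 49.
So the next element is {30,-59,49}.

{30,-59,49}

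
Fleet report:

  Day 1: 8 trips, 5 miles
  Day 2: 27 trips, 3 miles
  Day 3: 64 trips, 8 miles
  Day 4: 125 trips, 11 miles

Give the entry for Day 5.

For the trips, perfect cubes: 2³, 3³, 4³, …: 8, 27, 64, 125 → 216.
Miles — each term is the sum of the two before it: 5, 3, 8, 11 → 19.
Combining the parts gives 216 trips, 19 miles.

216 trips, 19 miles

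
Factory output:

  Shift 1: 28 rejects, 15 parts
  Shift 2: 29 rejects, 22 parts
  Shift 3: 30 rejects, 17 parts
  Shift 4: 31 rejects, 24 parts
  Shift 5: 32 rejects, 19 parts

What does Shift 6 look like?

For the rejects, +1 each step: 28, 29, 30, 31, 32 → 33.
Parts goes 15, 22, 17, 24, 19 → 26 (alternating steps +7, −5, +7, −5, …).
So the next record is 33 rejects, 26 parts.

33 rejects, 26 parts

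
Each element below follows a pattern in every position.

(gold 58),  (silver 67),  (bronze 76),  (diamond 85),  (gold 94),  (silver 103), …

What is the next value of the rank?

Rank: gold, silver, bronze, diamond, gold, silver → bronze (repeats gold → silver → bronze → diamond).
Second entry: +9 each step, so 58, 67, 76, 85, 94, 103 → 112.

bronze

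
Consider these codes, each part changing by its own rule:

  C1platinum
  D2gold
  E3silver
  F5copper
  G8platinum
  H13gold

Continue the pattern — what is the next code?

I21silver

Letter: letters move forward 1 place in the alphabet; C, D, E, F, G, H → I.
Second component goes 1, 2, 3, 5, 8, 13 → 21 (each term is the sum of the two before it).
Metal — repeats platinum → gold → silver → copper: platinum, gold, silver, copper, platinum, gold → silver.
Combining the parts gives I21silver.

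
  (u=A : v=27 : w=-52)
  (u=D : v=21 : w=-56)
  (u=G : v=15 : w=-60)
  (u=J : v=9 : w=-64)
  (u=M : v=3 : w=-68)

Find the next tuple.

(u=P : v=-3 : w=-72)

U: letters move forward 3 places in the alphabet; A, D, G, J, M → P.
V: 27, 21, 15, 9, 3 → -3 (−6 each step).
W — −4 each step: -52, -56, -60, -64, -68 → -72.
Combining the parts gives (u=P : v=-3 : w=-72).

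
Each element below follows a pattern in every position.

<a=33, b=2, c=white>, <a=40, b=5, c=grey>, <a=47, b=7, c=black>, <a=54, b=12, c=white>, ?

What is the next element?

A: +7 each step; 33, 40, 47, 54 → 61.
B goes 2, 5, 7, 12 → 19 (each term is the sum of the two before it).
C goes white, grey, black, white → grey (repeats white → grey → black).
Combining the parts gives <a=61, b=19, c=grey>.

<a=61, b=19, c=grey>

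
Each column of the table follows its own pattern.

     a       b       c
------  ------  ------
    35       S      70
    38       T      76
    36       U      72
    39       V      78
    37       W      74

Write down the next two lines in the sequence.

For the column a, alternating steps +3, −2, +3, −2, …: 35, 38, 36, 39, 37 → 40 → 38.
Column b goes S, T, U, V, W → X → Y (letters move forward 1 place in the alphabet).
Column c: always 2 × the column a, so 70, 76, 72, 78, 74 → 80 → 76.
So the next two lines are 40  X  80 and 38  Y  76.

40  X  80; 38  Y  76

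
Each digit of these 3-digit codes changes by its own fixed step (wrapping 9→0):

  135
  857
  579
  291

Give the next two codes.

913 then 635

First digit: 1, 8, 5, 2 → 9 → 6 (−3 each step, mod 10).
Second digit — +2 each step, mod 10: 3, 5, 7, 9 → 1 → 3.
Third digit: +2 each step, mod 10; 5, 7, 9, 1 → 3 → 5.
Putting the parts together: 913 and then 635.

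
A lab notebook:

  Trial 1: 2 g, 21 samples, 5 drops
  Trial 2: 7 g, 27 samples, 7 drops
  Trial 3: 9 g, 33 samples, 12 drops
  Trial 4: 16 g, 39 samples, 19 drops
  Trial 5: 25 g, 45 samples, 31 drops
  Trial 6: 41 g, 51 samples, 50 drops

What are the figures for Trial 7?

66 g, 57 samples, 81 drops

G: each term is the sum of the two before it; 2, 7, 9, 16, 25, 41 → 66.
Samples — +6 each step: 21, 27, 33, 39, 45, 51 → 57.
For the drops, each term is the sum of the two before it: 5, 7, 12, 19, 31, 50 → 81.
So the next line is 66 g, 57 samples, 81 drops.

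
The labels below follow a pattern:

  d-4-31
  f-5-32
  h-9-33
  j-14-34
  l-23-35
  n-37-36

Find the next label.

p-60-37

Letter goes d, f, h, j, l, n → p (letters move forward 2 places in the alphabet).
Second component: each term is the sum of the two before it; 4, 5, 9, 14, 23, 37 → 60.
Third component: +1 each step, so 31, 32, 33, 34, 35, 36 → 37.
So the next label is p-60-37.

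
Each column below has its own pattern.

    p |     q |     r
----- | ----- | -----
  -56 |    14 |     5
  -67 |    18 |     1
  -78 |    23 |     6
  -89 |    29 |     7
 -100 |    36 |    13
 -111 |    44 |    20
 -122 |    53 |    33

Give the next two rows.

Column p: −11 each step; -56, -67, -78, -89, -100, -111, -122 → -133 → -144.
Column q: 14, 18, 23, 29, 36, 44, 53 → 63 → 74 (differences are 4, 5, 6, … (increasing by 1 each time)).
For the column r, each term is the sum of the two before it: 5, 1, 6, 7, 13, 20, 33 → 53 → 86.
Putting the parts together: -133  63  53 and then -144  74  86.

-133  63  53; -144  74  86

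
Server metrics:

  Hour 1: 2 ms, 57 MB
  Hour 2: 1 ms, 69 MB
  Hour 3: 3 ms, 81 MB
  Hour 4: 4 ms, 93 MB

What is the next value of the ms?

7

Ms: 2, 1, 3, 4 → 7 (each term is the sum of the two before it).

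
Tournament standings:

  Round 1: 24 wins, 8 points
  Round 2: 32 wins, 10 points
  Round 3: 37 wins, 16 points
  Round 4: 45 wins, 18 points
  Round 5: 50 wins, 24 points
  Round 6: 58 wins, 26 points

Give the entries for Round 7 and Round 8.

63 wins, 32 points; 71 wins, 34 points

For the wins, alternating steps +8, +5, +8, +5, …: 24, 32, 37, 45, 50, 58 → 63 → 71.
For the points, alternating steps +2, +6, +2, +6, …: 8, 10, 16, 18, 24, 26 → 32 → 34.
Putting the parts together: 63 wins, 32 points and then 71 wins, 34 points.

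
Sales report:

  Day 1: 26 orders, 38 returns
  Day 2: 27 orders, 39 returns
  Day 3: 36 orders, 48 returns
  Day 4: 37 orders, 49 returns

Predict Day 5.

Orders goes 26, 27, 36, 37 → 46 (alternating steps +1, +9, +1, +9, …).
Returns: 38, 39, 48, 49 → 58 (always 12 more than the orders).
So the next record is 46 orders, 58 returns.

46 orders, 58 returns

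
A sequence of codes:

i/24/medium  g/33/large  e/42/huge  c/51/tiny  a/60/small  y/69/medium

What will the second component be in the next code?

78

Second component — +9 each step: 24, 33, 42, 51, 60, 69 → 78.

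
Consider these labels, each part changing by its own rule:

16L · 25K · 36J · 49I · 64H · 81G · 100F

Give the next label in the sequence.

121E

First component: perfect squares: 4², 5², 6², …; 16, 25, 36, 49, 64, 81, 100 → 121.
Letter: letters move back 1 place in the alphabet; L, K, J, I, H, G, F → E.
Putting it together: 121E.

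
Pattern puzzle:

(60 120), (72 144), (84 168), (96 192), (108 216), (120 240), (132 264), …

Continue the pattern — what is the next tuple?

First part — +12 each step: 60, 72, 84, 96, 108, 120, 132 → 144.
Second part — always 2 × the first part: 120, 144, 168, 192, 216, 240, 264 → 288.
Putting it together: (144 288).

(144 288)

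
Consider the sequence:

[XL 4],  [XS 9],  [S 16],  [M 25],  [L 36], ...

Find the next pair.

[XL 49]

Size: runs through clothing sizes XS→XL; XL, XS, S, M, L → XL.
Second coordinate: 4, 9, 16, 25, 36 → 49 (perfect squares: 2², 3², 4², …).
Putting it together: [XL 49].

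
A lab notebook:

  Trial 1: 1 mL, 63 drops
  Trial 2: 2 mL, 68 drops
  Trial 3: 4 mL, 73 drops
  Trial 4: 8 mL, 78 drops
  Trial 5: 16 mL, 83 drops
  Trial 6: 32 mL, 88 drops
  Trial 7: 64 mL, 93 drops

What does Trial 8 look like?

128 mL, 98 drops

ML — ×2 each step: 1, 2, 4, 8, 16, 32, 64 → 128.
Drops goes 63, 68, 73, 78, 83, 88, 93 → 98 (+5 each step).
Putting it together: 128 mL, 98 drops.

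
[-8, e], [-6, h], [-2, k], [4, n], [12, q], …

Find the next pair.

[22, t]

First coordinate: differences are 2, 4, 6, … (increasing by 2 each time); -8, -6, -2, 4, 12 → 22.
Letter: e, h, k, n, q → t (letters move forward 3 places in the alphabet).
Putting it together: [22, t].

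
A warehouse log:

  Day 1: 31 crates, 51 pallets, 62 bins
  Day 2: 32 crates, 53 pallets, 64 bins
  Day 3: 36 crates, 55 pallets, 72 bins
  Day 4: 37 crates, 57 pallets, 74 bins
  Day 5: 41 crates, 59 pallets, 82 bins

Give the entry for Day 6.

42 crates, 61 pallets, 84 bins

Crates goes 31, 32, 36, 37, 41 → 42 (alternating steps +1, +4, +1, +4, …).
For the pallets, +2 each step: 51, 53, 55, 57, 59 → 61.
Bins: 62, 64, 72, 74, 82 → 84 (always 2 × the crates).
So the next row is 42 crates, 61 pallets, 84 bins.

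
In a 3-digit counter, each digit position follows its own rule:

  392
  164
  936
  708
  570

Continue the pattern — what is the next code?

For the first digit, −2 each step, mod 10: 3, 1, 9, 7, 5 → 3.
Second digit: −3 each step, mod 10; 9, 6, 3, 0, 7 → 4.
Third digit — +2 each step, mod 10: 2, 4, 6, 8, 0 → 2.
Combining the parts gives 342.

342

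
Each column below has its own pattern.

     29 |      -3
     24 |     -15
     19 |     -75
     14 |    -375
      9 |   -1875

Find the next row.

4  -9375

First component: 29, 24, 19, 14, 9 → 4 (−5 each step).
Second component: ×5 each step; -3, -15, -75, -375, -1875 → -9375.
Combining the parts gives 4  -9375.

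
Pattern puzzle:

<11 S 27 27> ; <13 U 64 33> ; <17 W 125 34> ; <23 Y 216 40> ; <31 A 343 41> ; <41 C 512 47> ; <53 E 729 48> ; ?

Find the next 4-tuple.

First part goes 11, 13, 17, 23, 31, 41, 53 → 67 (differences are 2, 4, 6, … (increasing by 2 each time)).
Letter: letters move forward 2 places in the alphabet, wrapping Z→A; S, U, W, Y, A, C, E → G.
Third part: 27, 64, 125, 216, 343, 512, 729 → 1000 (perfect cubes: 3³, 4³, 5³, …).
Fourth part — alternating steps +6, +1, +6, +1, …: 27, 33, 34, 40, 41, 47, 48 → 54.
So the next 4-tuple is <67 G 1000 54>.

<67 G 1000 54>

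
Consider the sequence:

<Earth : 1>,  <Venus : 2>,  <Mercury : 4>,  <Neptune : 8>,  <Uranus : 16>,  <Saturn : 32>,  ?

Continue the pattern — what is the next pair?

Planet: runs backward through the planets Mercury→Neptune, so Earth, Venus, Mercury, Neptune, Uranus, Saturn → Jupiter.
Second slot: ×2 each step; 1, 2, 4, 8, 16, 32 → 64.
So the next pair is <Jupiter : 64>.

<Jupiter : 64>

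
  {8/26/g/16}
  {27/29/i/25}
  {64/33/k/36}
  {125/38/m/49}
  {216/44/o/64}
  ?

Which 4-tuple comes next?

First coordinate: perfect cubes: 2³, 3³, 4³, …, so 8, 27, 64, 125, 216 → 343.
Second coordinate goes 26, 29, 33, 38, 44 → 51 (differences are 3, 4, 5, … (increasing by 1 each time)).
Letter: letters move forward 2 places in the alphabet, so g, i, k, m, o → q.
Fourth coordinate: 16, 25, 36, 49, 64 → 81 (perfect squares: 4², 5², 6², …).
Combining the parts gives {343/51/q/81}.

{343/51/q/81}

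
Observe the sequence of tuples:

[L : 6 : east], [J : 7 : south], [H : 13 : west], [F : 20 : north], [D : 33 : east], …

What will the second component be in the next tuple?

For the letter, letters move back 2 places in the alphabet: L, J, H, F, D → B.
Second component — each term is the sum of the two before it: 6, 7, 13, 20, 33 → 53.
For the direction, repeats east → south → west → north: east, south, west, north, east → south.

53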